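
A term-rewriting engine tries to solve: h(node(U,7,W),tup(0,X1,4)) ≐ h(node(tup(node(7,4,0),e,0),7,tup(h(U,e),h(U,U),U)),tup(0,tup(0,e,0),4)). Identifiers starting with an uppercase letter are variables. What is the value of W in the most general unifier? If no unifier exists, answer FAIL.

tup(h(tup(node(7,4,0),e,0),e),h(tup(node(7,4,0),e,0),tup(node(7,4,0),e,0)),tup(node(7,4,0),e,0))

Decompose h/2: node(U,7,W) ≐ node(tup(node(7,4,0),e,0),7,tup(h(U,e),h(U,U),U)),  tup(0,X1,4) ≐ tup(0,tup(0,e,0),4).
Decompose node/3: U ≐ tup(node(7,4,0),e,0),  7 ≐ 7,  W ≐ tup(h(U,e),h(U,U),U).
Bind U := tup(node(7,4,0),e,0); substituting into the one remaining equation that mentions U gives: W ≐ tup(h(tup(node(7,4,0),e,0),e),h(tup(node(7,4,0),e,0),tup(node(7,4,0),e,0)),tup(node(7,4,0),e,0)).
Delete trivial equation 7 ≐ 7.
Bind W := tup(h(tup(node(7,4,0),e,0),e),h(tup(node(7,4,0),e,0),tup(node(7,4,0),e,0)),tup(node(7,4,0),e,0)); no other remaining equation mentions W.
Decompose tup/3: 0 ≐ 0,  X1 ≐ tup(0,e,0),  4 ≐ 4.
Delete trivial equation 0 ≐ 0.
Bind X1 := tup(0,e,0); no other remaining equation mentions X1.
Delete trivial equation 4 ≐ 4.
MGU = { U -> tup(node(7,4,0),e,0), W -> tup(h(tup(node(7,4,0),e,0),e),h(tup(node(7,4,0),e,0),tup(node(7,4,0),e,0)),tup(node(7,4,0),e,0)), X1 -> tup(0,e,0) }, so W -> tup(h(tup(node(7,4,0),e,0),e),h(tup(node(7,4,0),e,0),tup(node(7,4,0),e,0)),tup(node(7,4,0),e,0)).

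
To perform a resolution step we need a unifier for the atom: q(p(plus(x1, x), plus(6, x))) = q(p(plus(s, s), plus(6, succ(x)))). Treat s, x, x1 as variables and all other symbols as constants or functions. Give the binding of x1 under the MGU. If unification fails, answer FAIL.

Decompose q/1: p(plus(x1, x), plus(6, x)) = p(plus(s, s), plus(6, succ(x))).
Decompose p/2: plus(x1, x) = plus(s, s),  plus(6, x) = plus(6, succ(x)).
Decompose plus/2: x1 = s,  x = s.
Bind x1 := s; no other remaining equation mentions x1.
Bind x := s; substituting into the remaining equation gives: plus(6, s) = plus(6, succ(s)).
Decompose plus/2: 6 = 6,  s = succ(s).
Delete trivial equation 6 = 6.
Occurs check fails: s occurs in succ(s); the equation s = succ(s) has no finite solution.

FAIL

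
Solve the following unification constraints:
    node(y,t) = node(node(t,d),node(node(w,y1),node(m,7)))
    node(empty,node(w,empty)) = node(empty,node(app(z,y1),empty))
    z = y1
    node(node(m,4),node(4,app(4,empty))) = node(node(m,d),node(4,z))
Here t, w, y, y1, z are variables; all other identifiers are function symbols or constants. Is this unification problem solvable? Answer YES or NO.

NO

Decompose node/2: y = node(t,d),  t = node(node(w,y1),node(m,7)).
Bind y := node(t,d); no other remaining equation mentions y.
Bind t := node(node(w,y1),node(m,7)); no other remaining equation mentions t. Substituting into the earlier binding gives y := node(node(node(w,y1),node(m,7)),d).
Decompose node/2: empty = empty,  node(w,empty) = node(app(z,y1),empty).
Delete trivial equation empty = empty.
Decompose node/2: w = app(z,y1),  empty = empty.
Bind w := app(z,y1); no other remaining equation mentions w. Substituting into the earlier bindings gives y := node(node(node(app(z,y1),y1),node(m,7)),d), t := node(node(app(z,y1),y1),node(m,7)).
Delete trivial equation empty = empty.
Bind z := y1; substituting into the remaining equation gives: node(node(m,4),node(4,app(4,empty))) = node(node(m,d),node(4,y1)). Substituting into the earlier bindings gives y := node(node(node(app(y1,y1),y1),node(m,7)),d), t := node(node(app(y1,y1),y1),node(m,7)), w := app(y1,y1).
Decompose node/2: node(m,4) = node(m,d),  node(4,app(4,empty)) = node(4,y1).
Decompose node/2: m = m,  4 = d.
Delete trivial equation m = m.
Clash: constants 4 and d differ; no unifier exists.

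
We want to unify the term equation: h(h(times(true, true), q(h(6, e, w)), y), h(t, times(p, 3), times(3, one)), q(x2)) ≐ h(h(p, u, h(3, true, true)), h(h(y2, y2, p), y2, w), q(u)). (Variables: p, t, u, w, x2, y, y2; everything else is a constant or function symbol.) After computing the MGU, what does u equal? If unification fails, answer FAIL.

Decompose h/3: h(times(true, true), q(h(6, e, w)), y) ≐ h(p, u, h(3, true, true)),  h(t, times(p, 3), times(3, one)) ≐ h(h(y2, y2, p), y2, w),  q(x2) ≐ q(u).
Decompose h/3: times(true, true) ≐ p,  q(h(6, e, w)) ≐ u,  y ≐ h(3, true, true).
Bind p := times(true, true); substituting into the one remaining equation that mentions p gives: h(t, times(times(true, true), 3), times(3, one)) ≐ h(h(y2, y2, times(true, true)), y2, w).
Bind u := q(h(6, e, w)); substituting into the one remaining equation that mentions u gives: q(x2) ≐ q(q(h(6, e, w))).
Bind y := h(3, true, true); no other remaining equation mentions y.
Decompose h/3: t ≐ h(y2, y2, times(true, true)),  times(times(true, true), 3) ≐ y2,  times(3, one) ≐ w.
Bind t := h(y2, y2, times(true, true)); no other remaining equation mentions t.
Bind y2 := times(times(true, true), 3); no other remaining equation mentions y2. Substituting into the earlier binding gives t := h(times(times(true, true), 3), times(times(true, true), 3), times(true, true)).
Bind w := times(3, one); substituting into the remaining equation gives: q(x2) ≐ q(q(h(6, e, times(3, one)))). Substituting into the earlier binding gives u := q(h(6, e, times(3, one))).
Decompose q/1: x2 ≐ q(h(6, e, times(3, one))).
Bind x2 := q(h(6, e, times(3, one))).
MGU = { p := times(true, true), u := q(h(6, e, times(3, one))), y := h(3, true, true), t := h(times(times(true, true), 3), times(times(true, true), 3), times(true, true)), y2 := times(times(true, true), 3), w := times(3, one), x2 := q(h(6, e, times(3, one))) }, so u := q(h(6, e, times(3, one))).

q(h(6, e, times(3, one)))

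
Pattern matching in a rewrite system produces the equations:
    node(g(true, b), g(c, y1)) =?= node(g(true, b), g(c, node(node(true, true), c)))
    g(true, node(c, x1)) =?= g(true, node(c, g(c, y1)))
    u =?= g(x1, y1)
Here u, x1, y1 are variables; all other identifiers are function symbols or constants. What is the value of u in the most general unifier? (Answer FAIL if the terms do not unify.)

g(g(c, node(node(true, true), c)), node(node(true, true), c))

Decompose node/2: g(true, b) =?= g(true, b),  g(c, y1) =?= g(c, node(node(true, true), c)).
Delete trivial equation g(true, b) =?= g(true, b).
Decompose g/2: c =?= c,  y1 =?= node(node(true, true), c).
Delete trivial equation c =?= c.
Bind y1 := node(node(true, true), c); substituting into the remaining equations gives: g(true, node(c, x1)) =?= g(true, node(c, g(c, node(node(true, true), c)))),  u =?= g(x1, node(node(true, true), c)).
Decompose g/2: true =?= true,  node(c, x1) =?= node(c, g(c, node(node(true, true), c))).
Delete trivial equation true =?= true.
Decompose node/2: c =?= c,  x1 =?= g(c, node(node(true, true), c)).
Delete trivial equation c =?= c.
Bind x1 := g(c, node(node(true, true), c)); substituting into the remaining equation gives: u =?= g(g(c, node(node(true, true), c)), node(node(true, true), c)).
Bind u := g(g(c, node(node(true, true), c)), node(node(true, true), c)).
MGU = { y1 ↦ node(node(true, true), c), x1 ↦ g(c, node(node(true, true), c)), u ↦ g(g(c, node(node(true, true), c)), node(node(true, true), c)) }, so u ↦ g(g(c, node(node(true, true), c)), node(node(true, true), c)).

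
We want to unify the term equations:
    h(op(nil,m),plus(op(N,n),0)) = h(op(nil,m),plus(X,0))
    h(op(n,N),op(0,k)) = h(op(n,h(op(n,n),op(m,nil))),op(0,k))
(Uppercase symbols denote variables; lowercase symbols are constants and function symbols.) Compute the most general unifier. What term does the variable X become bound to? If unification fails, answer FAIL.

Decompose h/2: op(nil,m) = op(nil,m),  plus(op(N,n),0) = plus(X,0).
Delete trivial equation op(nil,m) = op(nil,m).
Decompose plus/2: op(N,n) = X,  0 = 0.
Bind X := op(N,n); no other remaining equation mentions X.
Delete trivial equation 0 = 0.
Decompose h/2: op(n,N) = op(n,h(op(n,n),op(m,nil))),  op(0,k) = op(0,k).
Decompose op/2: n = n,  N = h(op(n,n),op(m,nil)).
Delete trivial equation n = n.
Bind N := h(op(n,n),op(m,nil)); no other remaining equation mentions N. Substituting into the earlier binding gives X := op(h(op(n,n),op(m,nil)),n).
Delete trivial equation op(0,k) = op(0,k).
MGU = { X ↦ op(h(op(n,n),op(m,nil)),n), N ↦ h(op(n,n),op(m,nil)) }, so X ↦ op(h(op(n,n),op(m,nil)),n).

op(h(op(n,n),op(m,nil)),n)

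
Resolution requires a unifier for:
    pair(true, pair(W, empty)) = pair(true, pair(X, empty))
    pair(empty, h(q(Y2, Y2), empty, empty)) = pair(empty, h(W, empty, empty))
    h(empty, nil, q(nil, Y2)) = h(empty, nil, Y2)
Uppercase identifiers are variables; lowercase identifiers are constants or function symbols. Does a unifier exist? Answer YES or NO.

NO

Decompose pair/2: true = true,  pair(W, empty) = pair(X, empty).
Delete trivial equation true = true.
Decompose pair/2: W = X,  empty = empty.
Bind W := X; substituting into the one remaining equation that mentions W gives: pair(empty, h(q(Y2, Y2), empty, empty)) = pair(empty, h(X, empty, empty)).
Delete trivial equation empty = empty.
Decompose pair/2: empty = empty,  h(q(Y2, Y2), empty, empty) = h(X, empty, empty).
Delete trivial equation empty = empty.
Decompose h/3: q(Y2, Y2) = X,  empty = empty,  empty = empty.
Bind X := q(Y2, Y2); no other remaining equation mentions X. Substituting into the earlier binding gives W := q(Y2, Y2).
Delete trivial equation empty = empty.
Delete trivial equation empty = empty.
Decompose h/3: empty = empty,  nil = nil,  q(nil, Y2) = Y2.
Delete trivial equation empty = empty.
Delete trivial equation nil = nil.
Occurs check fails: Y2 occurs in q(nil, Y2); the equation Y2 = q(nil, Y2) has no finite solution.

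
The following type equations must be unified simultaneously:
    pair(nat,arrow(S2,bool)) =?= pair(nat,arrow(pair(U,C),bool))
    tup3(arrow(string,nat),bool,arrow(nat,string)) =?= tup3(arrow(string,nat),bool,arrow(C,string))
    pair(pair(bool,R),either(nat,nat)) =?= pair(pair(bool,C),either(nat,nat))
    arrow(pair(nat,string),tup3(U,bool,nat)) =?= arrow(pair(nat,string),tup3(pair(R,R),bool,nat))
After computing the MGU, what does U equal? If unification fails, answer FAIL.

Decompose pair/2: nat =?= nat,  arrow(S2,bool) =?= arrow(pair(U,C),bool).
Delete trivial equation nat =?= nat.
Decompose arrow/2: S2 =?= pair(U,C),  bool =?= bool.
Bind S2 := pair(U,C); no other remaining equation mentions S2.
Delete trivial equation bool =?= bool.
Decompose tup3/3: arrow(string,nat) =?= arrow(string,nat),  bool =?= bool,  arrow(nat,string) =?= arrow(C,string).
Delete trivial equation arrow(string,nat) =?= arrow(string,nat).
Delete trivial equation bool =?= bool.
Decompose arrow/2: nat =?= C,  string =?= string.
Bind C := nat; substituting into the one remaining equation that mentions C gives: pair(pair(bool,R),either(nat,nat)) =?= pair(pair(bool,nat),either(nat,nat)). Substituting into the earlier binding gives S2 := pair(U,nat).
Delete trivial equation string =?= string.
Decompose pair/2: pair(bool,R) =?= pair(bool,nat),  either(nat,nat) =?= either(nat,nat).
Decompose pair/2: bool =?= bool,  R =?= nat.
Delete trivial equation bool =?= bool.
Bind R := nat; substituting into the one remaining equation that mentions R gives: arrow(pair(nat,string),tup3(U,bool,nat)) =?= arrow(pair(nat,string),tup3(pair(nat,nat),bool,nat)).
Delete trivial equation either(nat,nat) =?= either(nat,nat).
Decompose arrow/2: pair(nat,string) =?= pair(nat,string),  tup3(U,bool,nat) =?= tup3(pair(nat,nat),bool,nat).
Delete trivial equation pair(nat,string) =?= pair(nat,string).
Decompose tup3/3: U =?= pair(nat,nat),  bool =?= bool,  nat =?= nat.
Bind U := pair(nat,nat); no other remaining equation mentions U. Substituting into the earlier binding gives S2 := pair(pair(nat,nat),nat).
Delete trivial equation bool =?= bool.
Delete trivial equation nat =?= nat.
MGU = { S2 := pair(pair(nat,nat),nat), C := nat, R := nat, U := pair(nat,nat) }, so U := pair(nat,nat).

pair(nat,nat)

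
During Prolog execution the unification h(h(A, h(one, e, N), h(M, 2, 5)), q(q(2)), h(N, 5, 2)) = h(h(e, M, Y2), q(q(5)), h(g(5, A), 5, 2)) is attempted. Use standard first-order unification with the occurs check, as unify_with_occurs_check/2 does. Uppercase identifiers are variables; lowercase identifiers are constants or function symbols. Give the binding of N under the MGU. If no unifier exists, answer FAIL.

Decompose h/3: h(A, h(one, e, N), h(M, 2, 5)) = h(e, M, Y2),  q(q(2)) = q(q(5)),  h(N, 5, 2) = h(g(5, A), 5, 2).
Decompose h/3: A = e,  h(one, e, N) = M,  h(M, 2, 5) = Y2.
Bind A := e; substituting into the one remaining equation that mentions A gives: h(N, 5, 2) = h(g(5, e), 5, 2).
Bind M := h(one, e, N); substituting into the one remaining equation that mentions M gives: h(h(one, e, N), 2, 5) = Y2.
Bind Y2 := h(h(one, e, N), 2, 5); no other remaining equation mentions Y2.
Decompose q/1: q(2) = q(5).
Decompose q/1: 2 = 5.
Clash: constants 2 and 5 differ; no unifier exists.

FAIL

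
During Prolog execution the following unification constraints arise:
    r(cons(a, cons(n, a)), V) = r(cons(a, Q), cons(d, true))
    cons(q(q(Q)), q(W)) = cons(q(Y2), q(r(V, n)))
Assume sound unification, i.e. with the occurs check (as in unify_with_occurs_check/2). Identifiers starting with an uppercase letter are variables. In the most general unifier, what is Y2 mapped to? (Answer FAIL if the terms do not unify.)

Decompose r/2: cons(a, cons(n, a)) = cons(a, Q),  V = cons(d, true).
Decompose cons/2: a = a,  cons(n, a) = Q.
Delete trivial equation a = a.
Bind Q := cons(n, a); substituting into the one remaining equation that mentions Q gives: cons(q(q(cons(n, a))), q(W)) = cons(q(Y2), q(r(V, n))).
Bind V := cons(d, true); substituting into the remaining equation gives: cons(q(q(cons(n, a))), q(W)) = cons(q(Y2), q(r(cons(d, true), n))).
Decompose cons/2: q(q(cons(n, a))) = q(Y2),  q(W) = q(r(cons(d, true), n)).
Decompose q/1: q(cons(n, a)) = Y2.
Bind Y2 := q(cons(n, a)); no other remaining equation mentions Y2.
Decompose q/1: W = r(cons(d, true), n).
Bind W := r(cons(d, true), n).
MGU = { Q ↦ cons(n, a), V ↦ cons(d, true), Y2 ↦ q(cons(n, a)), W ↦ r(cons(d, true), n) }, so Y2 ↦ q(cons(n, a)).

q(cons(n, a))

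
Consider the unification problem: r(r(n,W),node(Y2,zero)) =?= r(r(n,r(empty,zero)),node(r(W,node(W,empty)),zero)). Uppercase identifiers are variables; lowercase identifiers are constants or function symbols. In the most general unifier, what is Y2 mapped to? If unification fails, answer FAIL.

r(r(empty,zero),node(r(empty,zero),empty))

Decompose r/2: r(n,W) =?= r(n,r(empty,zero)),  node(Y2,zero) =?= node(r(W,node(W,empty)),zero).
Decompose r/2: n =?= n,  W =?= r(empty,zero).
Delete trivial equation n =?= n.
Bind W := r(empty,zero); substituting into the remaining equation gives: node(Y2,zero) =?= node(r(r(empty,zero),node(r(empty,zero),empty)),zero).
Decompose node/2: Y2 =?= r(r(empty,zero),node(r(empty,zero),empty)),  zero =?= zero.
Bind Y2 := r(r(empty,zero),node(r(empty,zero),empty)); no other remaining equation mentions Y2.
Delete trivial equation zero =?= zero.
MGU = { W ↦ r(empty,zero), Y2 ↦ r(r(empty,zero),node(r(empty,zero),empty)) }, so Y2 ↦ r(r(empty,zero),node(r(empty,zero),empty)).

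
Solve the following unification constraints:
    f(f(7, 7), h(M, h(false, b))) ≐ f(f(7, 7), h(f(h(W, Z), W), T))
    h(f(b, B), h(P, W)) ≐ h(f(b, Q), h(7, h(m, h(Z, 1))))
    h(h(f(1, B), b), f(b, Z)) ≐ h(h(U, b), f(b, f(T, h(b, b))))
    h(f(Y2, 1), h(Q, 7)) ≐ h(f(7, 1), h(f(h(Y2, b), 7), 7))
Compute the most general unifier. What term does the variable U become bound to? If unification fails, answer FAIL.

f(1, f(h(7, b), 7))

Decompose f/2: f(7, 7) ≐ f(7, 7),  h(M, h(false, b)) ≐ h(f(h(W, Z), W), T).
Delete trivial equation f(7, 7) ≐ f(7, 7).
Decompose h/2: M ≐ f(h(W, Z), W),  h(false, b) ≐ T.
Bind M := f(h(W, Z), W); no other remaining equation mentions M.
Bind T := h(false, b); substituting into the one remaining equation that mentions T gives: h(h(f(1, B), b), f(b, Z)) ≐ h(h(U, b), f(b, f(h(false, b), h(b, b)))).
Decompose h/2: f(b, B) ≐ f(b, Q),  h(P, W) ≐ h(7, h(m, h(Z, 1))).
Decompose f/2: b ≐ b,  B ≐ Q.
Delete trivial equation b ≐ b.
Bind B := Q; substituting into the one remaining equation that mentions B gives: h(h(f(1, Q), b), f(b, Z)) ≐ h(h(U, b), f(b, f(h(false, b), h(b, b)))).
Decompose h/2: P ≐ 7,  W ≐ h(m, h(Z, 1)).
Bind P := 7; no other remaining equation mentions P.
Bind W := h(m, h(Z, 1)); no other remaining equation mentions W. Substituting into the earlier binding gives M := f(h(h(m, h(Z, 1)), Z), h(m, h(Z, 1))).
Decompose h/2: h(f(1, Q), b) ≐ h(U, b),  f(b, Z) ≐ f(b, f(h(false, b), h(b, b))).
Decompose h/2: f(1, Q) ≐ U,  b ≐ b.
Bind U := f(1, Q); no other remaining equation mentions U.
Delete trivial equation b ≐ b.
Decompose f/2: b ≐ b,  Z ≐ f(h(false, b), h(b, b)).
Delete trivial equation b ≐ b.
Bind Z := f(h(false, b), h(b, b)); no other remaining equation mentions Z. Substituting into the earlier bindings gives M := f(h(h(m, h(f(h(false, b), h(b, b)), 1)), f(h(false, b), h(b, b))), h(m, h(f(h(false, b), h(b, b)), 1))), W := h(m, h(f(h(false, b), h(b, b)), 1)).
Decompose h/2: f(Y2, 1) ≐ f(7, 1),  h(Q, 7) ≐ h(f(h(Y2, b), 7), 7).
Decompose f/2: Y2 ≐ 7,  1 ≐ 1.
Bind Y2 := 7; substituting into the one remaining equation that mentions Y2 gives: h(Q, 7) ≐ h(f(h(7, b), 7), 7).
Delete trivial equation 1 ≐ 1.
Decompose h/2: Q ≐ f(h(7, b), 7),  7 ≐ 7.
Bind Q := f(h(7, b), 7); no other remaining equation mentions Q. Substituting into the earlier bindings gives B := f(h(7, b), 7), U := f(1, f(h(7, b), 7)).
Delete trivial equation 7 ≐ 7.
MGU = { M := f(h(h(m, h(f(h(false, b), h(b, b)), 1)), f(h(false, b), h(b, b))), h(m, h(f(h(false, b), h(b, b)), 1))), T := h(false, b), B := f(h(7, b), 7), P := 7, W := h(m, h(f(h(false, b), h(b, b)), 1)), U := f(1, f(h(7, b), 7)), Z := f(h(false, b), h(b, b)), Y2 := 7, Q := f(h(7, b), 7) }, so U := f(1, f(h(7, b), 7)).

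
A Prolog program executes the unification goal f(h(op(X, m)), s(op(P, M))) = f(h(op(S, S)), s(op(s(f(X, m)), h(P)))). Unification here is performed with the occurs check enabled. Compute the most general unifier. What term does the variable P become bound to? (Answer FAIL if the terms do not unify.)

Decompose f/2: h(op(X, m)) = h(op(S, S)),  s(op(P, M)) = s(op(s(f(X, m)), h(P))).
Decompose h/1: op(X, m) = op(S, S).
Decompose op/2: X = S,  m = S.
Bind X := S; substituting into the one remaining equation that mentions X gives: s(op(P, M)) = s(op(s(f(S, m)), h(P))).
Bind S := m; substituting into the remaining equation gives: s(op(P, M)) = s(op(s(f(m, m)), h(P))). Substituting into the earlier binding gives X := m.
Decompose s/1: op(P, M) = op(s(f(m, m)), h(P)).
Decompose op/2: P = s(f(m, m)),  M = h(P).
Bind P := s(f(m, m)); substituting into the remaining equation gives: M = h(s(f(m, m))).
Bind M := h(s(f(m, m))).
MGU = { X ↦ m, S ↦ m, P ↦ s(f(m, m)), M ↦ h(s(f(m, m))) }, so P ↦ s(f(m, m)).

s(f(m, m))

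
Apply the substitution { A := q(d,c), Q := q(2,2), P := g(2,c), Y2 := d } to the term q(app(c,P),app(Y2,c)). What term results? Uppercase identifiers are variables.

q(app(c,g(2,c)),app(d,c))

Replace each occurrence of P with g(2,c).
Replace each occurrence of Y2 with d.
Result: q(app(c,g(2,c)),app(d,c)).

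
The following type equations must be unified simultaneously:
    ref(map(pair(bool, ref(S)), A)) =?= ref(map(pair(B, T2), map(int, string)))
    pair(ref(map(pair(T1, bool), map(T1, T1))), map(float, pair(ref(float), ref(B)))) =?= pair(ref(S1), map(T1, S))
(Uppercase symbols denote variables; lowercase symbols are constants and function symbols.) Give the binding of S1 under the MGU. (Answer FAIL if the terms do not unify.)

Decompose ref/1: map(pair(bool, ref(S)), A) =?= map(pair(B, T2), map(int, string)).
Decompose map/2: pair(bool, ref(S)) =?= pair(B, T2),  A =?= map(int, string).
Decompose pair/2: bool =?= B,  ref(S) =?= T2.
Bind B := bool; substituting into the one remaining equation that mentions B gives: pair(ref(map(pair(T1, bool), map(T1, T1))), map(float, pair(ref(float), ref(bool)))) =?= pair(ref(S1), map(T1, S)).
Bind T2 := ref(S); no other remaining equation mentions T2.
Bind A := map(int, string); no other remaining equation mentions A.
Decompose pair/2: ref(map(pair(T1, bool), map(T1, T1))) =?= ref(S1),  map(float, pair(ref(float), ref(bool))) =?= map(T1, S).
Decompose ref/1: map(pair(T1, bool), map(T1, T1)) =?= S1.
Bind S1 := map(pair(T1, bool), map(T1, T1)); no other remaining equation mentions S1.
Decompose map/2: float =?= T1,  pair(ref(float), ref(bool)) =?= S.
Bind T1 := float; no other remaining equation mentions T1. Substituting into the earlier binding gives S1 := map(pair(float, bool), map(float, float)).
Bind S := pair(ref(float), ref(bool)). Substituting into the earlier binding gives T2 := ref(pair(ref(float), ref(bool))).
MGU = { B ↦ bool, T2 ↦ ref(pair(ref(float), ref(bool))), A ↦ map(int, string), S1 ↦ map(pair(float, bool), map(float, float)), T1 ↦ float, S ↦ pair(ref(float), ref(bool)) }, so S1 ↦ map(pair(float, bool), map(float, float)).

map(pair(float, bool), map(float, float))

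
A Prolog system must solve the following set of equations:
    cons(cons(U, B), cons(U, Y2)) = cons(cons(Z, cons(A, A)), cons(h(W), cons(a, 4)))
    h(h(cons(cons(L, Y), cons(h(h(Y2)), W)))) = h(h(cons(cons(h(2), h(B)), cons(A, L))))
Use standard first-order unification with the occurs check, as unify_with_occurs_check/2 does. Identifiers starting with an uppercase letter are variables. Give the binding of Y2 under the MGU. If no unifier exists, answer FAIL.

cons(a, 4)

Decompose cons/2: cons(U, B) = cons(Z, cons(A, A)),  cons(U, Y2) = cons(h(W), cons(a, 4)).
Decompose cons/2: U = Z,  B = cons(A, A).
Bind U := Z; substituting into the one remaining equation that mentions U gives: cons(Z, Y2) = cons(h(W), cons(a, 4)).
Bind B := cons(A, A); substituting into the one remaining equation that mentions B gives: h(h(cons(cons(L, Y), cons(h(h(Y2)), W)))) = h(h(cons(cons(h(2), h(cons(A, A))), cons(A, L)))).
Decompose cons/2: Z = h(W),  Y2 = cons(a, 4).
Bind Z := h(W); no other remaining equation mentions Z. Substituting into the earlier binding gives U := h(W).
Bind Y2 := cons(a, 4); substituting into the remaining equation gives: h(h(cons(cons(L, Y), cons(h(h(cons(a, 4))), W)))) = h(h(cons(cons(h(2), h(cons(A, A))), cons(A, L)))).
Decompose h/1: h(cons(cons(L, Y), cons(h(h(cons(a, 4))), W))) = h(cons(cons(h(2), h(cons(A, A))), cons(A, L))).
Decompose h/1: cons(cons(L, Y), cons(h(h(cons(a, 4))), W)) = cons(cons(h(2), h(cons(A, A))), cons(A, L)).
Decompose cons/2: cons(L, Y) = cons(h(2), h(cons(A, A))),  cons(h(h(cons(a, 4))), W) = cons(A, L).
Decompose cons/2: L = h(2),  Y = h(cons(A, A)).
Bind L := h(2); substituting into the one remaining equation that mentions L gives: cons(h(h(cons(a, 4))), W) = cons(A, h(2)).
Bind Y := h(cons(A, A)); no other remaining equation mentions Y.
Decompose cons/2: h(h(cons(a, 4))) = A,  W = h(2).
Bind A := h(h(cons(a, 4))); no other remaining equation mentions A. Substituting into the earlier bindings gives B := cons(h(h(cons(a, 4))), h(h(cons(a, 4)))), Y := h(cons(h(h(cons(a, 4))), h(h(cons(a, 4))))).
Bind W := h(2). Substituting into the earlier bindings gives U := h(h(2)), Z := h(h(2)).
MGU = { U = h(h(2)), B = cons(h(h(cons(a, 4))), h(h(cons(a, 4)))), Z = h(h(2)), Y2 = cons(a, 4), L = h(2), Y = h(cons(h(h(cons(a, 4))), h(h(cons(a, 4))))), A = h(h(cons(a, 4))), W = h(2) }, so Y2 = cons(a, 4).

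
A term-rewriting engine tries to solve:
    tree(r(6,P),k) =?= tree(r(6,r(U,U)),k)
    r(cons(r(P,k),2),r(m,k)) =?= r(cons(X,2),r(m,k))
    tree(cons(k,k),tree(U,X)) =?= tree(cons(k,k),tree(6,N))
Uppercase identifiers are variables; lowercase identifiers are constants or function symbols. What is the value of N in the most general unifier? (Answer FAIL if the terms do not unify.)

r(r(6,6),k)

Decompose tree/2: r(6,P) =?= r(6,r(U,U)),  k =?= k.
Decompose r/2: 6 =?= 6,  P =?= r(U,U).
Delete trivial equation 6 =?= 6.
Bind P := r(U,U); substituting into the one remaining equation that mentions P gives: r(cons(r(r(U,U),k),2),r(m,k)) =?= r(cons(X,2),r(m,k)).
Delete trivial equation k =?= k.
Decompose r/2: cons(r(r(U,U),k),2) =?= cons(X,2),  r(m,k) =?= r(m,k).
Decompose cons/2: r(r(U,U),k) =?= X,  2 =?= 2.
Bind X := r(r(U,U),k); substituting into the one remaining equation that mentions X gives: tree(cons(k,k),tree(U,r(r(U,U),k))) =?= tree(cons(k,k),tree(6,N)).
Delete trivial equation 2 =?= 2.
Delete trivial equation r(m,k) =?= r(m,k).
Decompose tree/2: cons(k,k) =?= cons(k,k),  tree(U,r(r(U,U),k)) =?= tree(6,N).
Delete trivial equation cons(k,k) =?= cons(k,k).
Decompose tree/2: U =?= 6,  r(r(U,U),k) =?= N.
Bind U := 6; substituting into the remaining equation gives: r(r(6,6),k) =?= N. Substituting into the earlier bindings gives P := r(6,6), X := r(r(6,6),k).
Bind N := r(r(6,6),k).
MGU = { P := r(6,6), X := r(r(6,6),k), U := 6, N := r(r(6,6),k) }, so N := r(r(6,6),k).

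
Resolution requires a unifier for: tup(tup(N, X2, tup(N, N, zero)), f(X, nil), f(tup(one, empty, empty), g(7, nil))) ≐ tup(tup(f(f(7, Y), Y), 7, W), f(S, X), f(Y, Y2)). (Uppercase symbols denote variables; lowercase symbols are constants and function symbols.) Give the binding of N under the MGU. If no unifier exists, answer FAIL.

f(f(7, tup(one, empty, empty)), tup(one, empty, empty))

Decompose tup/3: tup(N, X2, tup(N, N, zero)) ≐ tup(f(f(7, Y), Y), 7, W),  f(X, nil) ≐ f(S, X),  f(tup(one, empty, empty), g(7, nil)) ≐ f(Y, Y2).
Decompose tup/3: N ≐ f(f(7, Y), Y),  X2 ≐ 7,  tup(N, N, zero) ≐ W.
Bind N := f(f(7, Y), Y); substituting into the one remaining equation that mentions N gives: tup(f(f(7, Y), Y), f(f(7, Y), Y), zero) ≐ W.
Bind X2 := 7; no other remaining equation mentions X2.
Bind W := tup(f(f(7, Y), Y), f(f(7, Y), Y), zero); no other remaining equation mentions W.
Decompose f/2: X ≐ S,  nil ≐ X.
Bind X := S; substituting into the one remaining equation that mentions X gives: nil ≐ S.
Bind S := nil; no other remaining equation mentions S. Substituting into the earlier binding gives X := nil.
Decompose f/2: tup(one, empty, empty) ≐ Y,  g(7, nil) ≐ Y2.
Bind Y := tup(one, empty, empty); no other remaining equation mentions Y. Substituting into the earlier bindings gives N := f(f(7, tup(one, empty, empty)), tup(one, empty, empty)), W := tup(f(f(7, tup(one, empty, empty)), tup(one, empty, empty)), f(f(7, tup(one, empty, empty)), tup(one, empty, empty)), zero).
Bind Y2 := g(7, nil).
MGU = { N -> f(f(7, tup(one, empty, empty)), tup(one, empty, empty)), X2 -> 7, W -> tup(f(f(7, tup(one, empty, empty)), tup(one, empty, empty)), f(f(7, tup(one, empty, empty)), tup(one, empty, empty)), zero), X -> nil, S -> nil, Y -> tup(one, empty, empty), Y2 -> g(7, nil) }, so N -> f(f(7, tup(one, empty, empty)), tup(one, empty, empty)).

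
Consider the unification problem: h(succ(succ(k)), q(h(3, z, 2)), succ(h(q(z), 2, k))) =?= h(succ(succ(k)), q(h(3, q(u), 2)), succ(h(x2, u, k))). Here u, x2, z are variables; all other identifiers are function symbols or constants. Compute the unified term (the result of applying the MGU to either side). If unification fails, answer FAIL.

h(succ(succ(k)), q(h(3, q(2), 2)), succ(h(q(q(2)), 2, k)))

Decompose h/3: succ(succ(k)) =?= succ(succ(k)),  q(h(3, z, 2)) =?= q(h(3, q(u), 2)),  succ(h(q(z), 2, k)) =?= succ(h(x2, u, k)).
Delete trivial equation succ(succ(k)) =?= succ(succ(k)).
Decompose q/1: h(3, z, 2) =?= h(3, q(u), 2).
Decompose h/3: 3 =?= 3,  z =?= q(u),  2 =?= 2.
Delete trivial equation 3 =?= 3.
Bind z := q(u); substituting into the one remaining equation that mentions z gives: succ(h(q(q(u)), 2, k)) =?= succ(h(x2, u, k)).
Delete trivial equation 2 =?= 2.
Decompose succ/1: h(q(q(u)), 2, k) =?= h(x2, u, k).
Decompose h/3: q(q(u)) =?= x2,  2 =?= u,  k =?= k.
Bind x2 := q(q(u)); no other remaining equation mentions x2.
Bind u := 2; no other remaining equation mentions u. Substituting into the earlier bindings gives z := q(2), x2 := q(q(2)).
Delete trivial equation k =?= k.
Applying the MGU to either side gives h(succ(succ(k)), q(h(3, q(2), 2)), succ(h(q(q(2)), 2, k))).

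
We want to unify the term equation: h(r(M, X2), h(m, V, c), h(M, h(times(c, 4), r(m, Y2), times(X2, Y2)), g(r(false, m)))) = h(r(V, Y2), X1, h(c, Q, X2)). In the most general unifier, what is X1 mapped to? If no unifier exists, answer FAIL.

Decompose h/3: r(M, X2) = r(V, Y2),  h(m, V, c) = X1,  h(M, h(times(c, 4), r(m, Y2), times(X2, Y2)), g(r(false, m))) = h(c, Q, X2).
Decompose r/2: M = V,  X2 = Y2.
Bind M := V; substituting into the one remaining equation that mentions M gives: h(V, h(times(c, 4), r(m, Y2), times(X2, Y2)), g(r(false, m))) = h(c, Q, X2).
Bind X2 := Y2; substituting into the one remaining equation that mentions X2 gives: h(V, h(times(c, 4), r(m, Y2), times(Y2, Y2)), g(r(false, m))) = h(c, Q, Y2).
Bind X1 := h(m, V, c); no other remaining equation mentions X1.
Decompose h/3: V = c,  h(times(c, 4), r(m, Y2), times(Y2, Y2)) = Q,  g(r(false, m)) = Y2.
Bind V := c; no other remaining equation mentions V. Substituting into the earlier bindings gives M := c, X1 := h(m, c, c).
Bind Q := h(times(c, 4), r(m, Y2), times(Y2, Y2)); no other remaining equation mentions Q.
Bind Y2 := g(r(false, m)). Substituting into the earlier bindings gives X2 := g(r(false, m)), Q := h(times(c, 4), r(m, g(r(false, m))), times(g(r(false, m)), g(r(false, m)))).
MGU = { M := c, X2 := g(r(false, m)), X1 := h(m, c, c), V := c, Q := h(times(c, 4), r(m, g(r(false, m))), times(g(r(false, m)), g(r(false, m)))), Y2 := g(r(false, m)) }, so X1 := h(m, c, c).

h(m, c, c)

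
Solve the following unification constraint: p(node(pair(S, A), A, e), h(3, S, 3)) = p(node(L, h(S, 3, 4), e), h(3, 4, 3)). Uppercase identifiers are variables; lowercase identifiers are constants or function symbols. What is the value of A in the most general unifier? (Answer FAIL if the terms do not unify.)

Decompose p/2: node(pair(S, A), A, e) = node(L, h(S, 3, 4), e),  h(3, S, 3) = h(3, 4, 3).
Decompose node/3: pair(S, A) = L,  A = h(S, 3, 4),  e = e.
Bind L := pair(S, A); no other remaining equation mentions L.
Bind A := h(S, 3, 4); no other remaining equation mentions A. Substituting into the earlier binding gives L := pair(S, h(S, 3, 4)).
Delete trivial equation e = e.
Decompose h/3: 3 = 3,  S = 4,  3 = 3.
Delete trivial equation 3 = 3.
Bind S := 4; no other remaining equation mentions S. Substituting into the earlier bindings gives L := pair(4, h(4, 3, 4)), A := h(4, 3, 4).
Delete trivial equation 3 = 3.
MGU = { L ↦ pair(4, h(4, 3, 4)), A ↦ h(4, 3, 4), S ↦ 4 }, so A ↦ h(4, 3, 4).

h(4, 3, 4)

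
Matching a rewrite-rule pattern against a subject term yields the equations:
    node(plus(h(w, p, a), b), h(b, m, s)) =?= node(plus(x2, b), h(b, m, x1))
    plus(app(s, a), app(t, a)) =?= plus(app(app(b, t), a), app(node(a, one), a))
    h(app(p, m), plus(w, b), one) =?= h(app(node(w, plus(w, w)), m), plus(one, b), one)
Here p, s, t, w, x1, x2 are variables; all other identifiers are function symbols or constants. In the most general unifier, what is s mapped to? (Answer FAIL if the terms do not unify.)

Decompose node/2: plus(h(w, p, a), b) =?= plus(x2, b),  h(b, m, s) =?= h(b, m, x1).
Decompose plus/2: h(w, p, a) =?= x2,  b =?= b.
Bind x2 := h(w, p, a); no other remaining equation mentions x2.
Delete trivial equation b =?= b.
Decompose h/3: b =?= b,  m =?= m,  s =?= x1.
Delete trivial equation b =?= b.
Delete trivial equation m =?= m.
Bind s := x1; substituting into the one remaining equation that mentions s gives: plus(app(x1, a), app(t, a)) =?= plus(app(app(b, t), a), app(node(a, one), a)).
Decompose plus/2: app(x1, a) =?= app(app(b, t), a),  app(t, a) =?= app(node(a, one), a).
Decompose app/2: x1 =?= app(b, t),  a =?= a.
Bind x1 := app(b, t); no other remaining equation mentions x1. Substituting into the earlier binding gives s := app(b, t).
Delete trivial equation a =?= a.
Decompose app/2: t =?= node(a, one),  a =?= a.
Bind t := node(a, one); no other remaining equation mentions t. Substituting into the earlier bindings gives s := app(b, node(a, one)), x1 := app(b, node(a, one)).
Delete trivial equation a =?= a.
Decompose h/3: app(p, m) =?= app(node(w, plus(w, w)), m),  plus(w, b) =?= plus(one, b),  one =?= one.
Decompose app/2: p =?= node(w, plus(w, w)),  m =?= m.
Bind p := node(w, plus(w, w)); no other remaining equation mentions p. Substituting into the earlier binding gives x2 := h(w, node(w, plus(w, w)), a).
Delete trivial equation m =?= m.
Decompose plus/2: w =?= one,  b =?= b.
Bind w := one; no other remaining equation mentions w. Substituting into the earlier bindings gives x2 := h(one, node(one, plus(one, one)), a), p := node(one, plus(one, one)).
Delete trivial equation b =?= b.
Delete trivial equation one =?= one.
MGU = { x2 ↦ h(one, node(one, plus(one, one)), a), s ↦ app(b, node(a, one)), x1 ↦ app(b, node(a, one)), t ↦ node(a, one), p ↦ node(one, plus(one, one)), w ↦ one }, so s ↦ app(b, node(a, one)).

app(b, node(a, one))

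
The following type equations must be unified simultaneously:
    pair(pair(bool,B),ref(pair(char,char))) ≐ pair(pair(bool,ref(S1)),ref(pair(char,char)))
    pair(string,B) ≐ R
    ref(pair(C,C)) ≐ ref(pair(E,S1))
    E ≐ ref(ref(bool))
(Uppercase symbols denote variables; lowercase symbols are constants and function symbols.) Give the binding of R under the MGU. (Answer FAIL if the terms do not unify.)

pair(string,ref(ref(ref(bool))))

Decompose pair/2: pair(bool,B) ≐ pair(bool,ref(S1)),  ref(pair(char,char)) ≐ ref(pair(char,char)).
Decompose pair/2: bool ≐ bool,  B ≐ ref(S1).
Delete trivial equation bool ≐ bool.
Bind B := ref(S1); substituting into the one remaining equation that mentions B gives: pair(string,ref(S1)) ≐ R.
Delete trivial equation ref(pair(char,char)) ≐ ref(pair(char,char)).
Bind R := pair(string,ref(S1)); no other remaining equation mentions R.
Decompose ref/1: pair(C,C) ≐ pair(E,S1).
Decompose pair/2: C ≐ E,  C ≐ S1.
Bind C := E; substituting into the one remaining equation that mentions C gives: E ≐ S1.
Bind E := S1; substituting into the remaining equation gives: S1 ≐ ref(ref(bool)). Substituting into the earlier binding gives C := S1.
Bind S1 := ref(ref(bool)). Substituting into the earlier bindings gives B := ref(ref(ref(bool))), R := pair(string,ref(ref(ref(bool)))), C := ref(ref(bool)), E := ref(ref(bool)).
MGU = { B := ref(ref(ref(bool))), R := pair(string,ref(ref(ref(bool)))), C := ref(ref(bool)), E := ref(ref(bool)), S1 := ref(ref(bool)) }, so R := pair(string,ref(ref(ref(bool)))).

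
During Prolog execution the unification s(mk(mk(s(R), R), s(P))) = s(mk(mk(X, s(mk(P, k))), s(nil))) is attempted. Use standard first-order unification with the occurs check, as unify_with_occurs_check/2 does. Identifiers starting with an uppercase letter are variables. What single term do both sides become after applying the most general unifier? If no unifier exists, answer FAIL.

Decompose s/1: mk(mk(s(R), R), s(P)) = mk(mk(X, s(mk(P, k))), s(nil)).
Decompose mk/2: mk(s(R), R) = mk(X, s(mk(P, k))),  s(P) = s(nil).
Decompose mk/2: s(R) = X,  R = s(mk(P, k)).
Bind X := s(R); no other remaining equation mentions X.
Bind R := s(mk(P, k)); no other remaining equation mentions R. Substituting into the earlier binding gives X := s(s(mk(P, k))).
Decompose s/1: P = nil.
Bind P := nil. Substituting into the earlier bindings gives X := s(s(mk(nil, k))), R := s(mk(nil, k)).
Applying the MGU to either side gives s(mk(mk(s(s(mk(nil, k))), s(mk(nil, k))), s(nil))).

s(mk(mk(s(s(mk(nil, k))), s(mk(nil, k))), s(nil)))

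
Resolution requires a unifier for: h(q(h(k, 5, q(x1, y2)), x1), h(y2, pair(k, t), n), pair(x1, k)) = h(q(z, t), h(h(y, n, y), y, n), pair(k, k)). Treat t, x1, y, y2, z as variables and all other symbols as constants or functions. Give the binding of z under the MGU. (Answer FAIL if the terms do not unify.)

Decompose h/3: q(h(k, 5, q(x1, y2)), x1) = q(z, t),  h(y2, pair(k, t), n) = h(h(y, n, y), y, n),  pair(x1, k) = pair(k, k).
Decompose q/2: h(k, 5, q(x1, y2)) = z,  x1 = t.
Bind z := h(k, 5, q(x1, y2)); no other remaining equation mentions z.
Bind x1 := t; substituting into the one remaining equation that mentions x1 gives: pair(t, k) = pair(k, k). Substituting into the earlier binding gives z := h(k, 5, q(t, y2)).
Decompose h/3: y2 = h(y, n, y),  pair(k, t) = y,  n = n.
Bind y2 := h(y, n, y); no other remaining equation mentions y2. Substituting into the earlier binding gives z := h(k, 5, q(t, h(y, n, y))).
Bind y := pair(k, t); no other remaining equation mentions y. Substituting into the earlier bindings gives z := h(k, 5, q(t, h(pair(k, t), n, pair(k, t)))), y2 := h(pair(k, t), n, pair(k, t)).
Delete trivial equation n = n.
Decompose pair/2: t = k,  k = k.
Bind t := k; no other remaining equation mentions t. Substituting into the earlier bindings gives z := h(k, 5, q(k, h(pair(k, k), n, pair(k, k)))), x1 := k, y2 := h(pair(k, k), n, pair(k, k)), y := pair(k, k).
Delete trivial equation k = k.
MGU = { z ↦ h(k, 5, q(k, h(pair(k, k), n, pair(k, k)))), x1 ↦ k, y2 ↦ h(pair(k, k), n, pair(k, k)), y ↦ pair(k, k), t ↦ k }, so z ↦ h(k, 5, q(k, h(pair(k, k), n, pair(k, k)))).

h(k, 5, q(k, h(pair(k, k), n, pair(k, k))))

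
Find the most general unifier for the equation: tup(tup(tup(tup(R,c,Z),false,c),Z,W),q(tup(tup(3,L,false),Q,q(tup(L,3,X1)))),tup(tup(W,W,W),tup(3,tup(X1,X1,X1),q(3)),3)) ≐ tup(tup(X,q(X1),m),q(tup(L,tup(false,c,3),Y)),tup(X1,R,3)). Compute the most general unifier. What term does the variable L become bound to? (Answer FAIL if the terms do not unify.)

Decompose tup/3: tup(tup(tup(R,c,Z),false,c),Z,W) ≐ tup(X,q(X1),m),  q(tup(tup(3,L,false),Q,q(tup(L,3,X1)))) ≐ q(tup(L,tup(false,c,3),Y)),  tup(tup(W,W,W),tup(3,tup(X1,X1,X1),q(3)),3) ≐ tup(X1,R,3).
Decompose tup/3: tup(tup(R,c,Z),false,c) ≐ X,  Z ≐ q(X1),  W ≐ m.
Bind X := tup(tup(R,c,Z),false,c); no other remaining equation mentions X.
Bind Z := q(X1); no other remaining equation mentions Z. Substituting into the earlier binding gives X := tup(tup(R,c,q(X1)),false,c).
Bind W := m; substituting into the one remaining equation that mentions W gives: tup(tup(m,m,m),tup(3,tup(X1,X1,X1),q(3)),3) ≐ tup(X1,R,3).
Decompose q/1: tup(tup(3,L,false),Q,q(tup(L,3,X1))) ≐ tup(L,tup(false,c,3),Y).
Decompose tup/3: tup(3,L,false) ≐ L,  Q ≐ tup(false,c,3),  q(tup(L,3,X1)) ≐ Y.
Occurs check fails: L occurs in tup(3,L,false); the equation L ≐ tup(3,L,false) has no finite solution.

FAIL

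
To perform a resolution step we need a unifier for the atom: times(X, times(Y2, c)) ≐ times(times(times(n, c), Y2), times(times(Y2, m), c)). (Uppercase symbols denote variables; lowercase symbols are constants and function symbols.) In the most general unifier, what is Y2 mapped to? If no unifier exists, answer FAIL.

FAIL

Decompose times/2: X ≐ times(times(n, c), Y2),  times(Y2, c) ≐ times(times(Y2, m), c).
Bind X := times(times(n, c), Y2); no other remaining equation mentions X.
Decompose times/2: Y2 ≐ times(Y2, m),  c ≐ c.
Occurs check fails: Y2 occurs in times(Y2, m); the equation Y2 ≐ times(Y2, m) has no finite solution.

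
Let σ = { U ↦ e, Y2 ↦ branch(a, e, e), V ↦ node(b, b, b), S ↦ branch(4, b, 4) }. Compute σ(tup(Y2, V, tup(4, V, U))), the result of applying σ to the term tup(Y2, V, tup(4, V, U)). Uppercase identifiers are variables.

tup(branch(a, e, e), node(b, b, b), tup(4, node(b, b, b), e))

Replace each occurrence of U with e.
Replace each occurrence of Y2 with branch(a, e, e).
Replace each occurrence of V with node(b, b, b).
Result: tup(branch(a, e, e), node(b, b, b), tup(4, node(b, b, b), e)).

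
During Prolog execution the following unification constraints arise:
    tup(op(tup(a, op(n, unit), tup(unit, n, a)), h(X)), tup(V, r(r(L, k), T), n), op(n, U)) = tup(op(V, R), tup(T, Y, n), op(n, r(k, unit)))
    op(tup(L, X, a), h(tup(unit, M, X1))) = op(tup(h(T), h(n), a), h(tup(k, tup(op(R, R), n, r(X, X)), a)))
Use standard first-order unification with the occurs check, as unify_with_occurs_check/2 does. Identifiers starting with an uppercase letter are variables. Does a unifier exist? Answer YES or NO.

NO

Decompose tup/3: op(tup(a, op(n, unit), tup(unit, n, a)), h(X)) = op(V, R),  tup(V, r(r(L, k), T), n) = tup(T, Y, n),  op(n, U) = op(n, r(k, unit)).
Decompose op/2: tup(a, op(n, unit), tup(unit, n, a)) = V,  h(X) = R.
Bind V := tup(a, op(n, unit), tup(unit, n, a)); substituting into the one remaining equation that mentions V gives: tup(tup(a, op(n, unit), tup(unit, n, a)), r(r(L, k), T), n) = tup(T, Y, n).
Bind R := h(X); substituting into the one remaining equation that mentions R gives: op(tup(L, X, a), h(tup(unit, M, X1))) = op(tup(h(T), h(n), a), h(tup(k, tup(op(h(X), h(X)), n, r(X, X)), a))).
Decompose tup/3: tup(a, op(n, unit), tup(unit, n, a)) = T,  r(r(L, k), T) = Y,  n = n.
Bind T := tup(a, op(n, unit), tup(unit, n, a)); substituting into the 2 remaining equations that mention T gives: r(r(L, k), tup(a, op(n, unit), tup(unit, n, a))) = Y,  op(tup(L, X, a), h(tup(unit, M, X1))) = op(tup(h(tup(a, op(n, unit), tup(unit, n, a))), h(n), a), h(tup(k, tup(op(h(X), h(X)), n, r(X, X)), a))).
Bind Y := r(r(L, k), tup(a, op(n, unit), tup(unit, n, a))); no other remaining equation mentions Y.
Delete trivial equation n = n.
Decompose op/2: n = n,  U = r(k, unit).
Delete trivial equation n = n.
Bind U := r(k, unit); no other remaining equation mentions U.
Decompose op/2: tup(L, X, a) = tup(h(tup(a, op(n, unit), tup(unit, n, a))), h(n), a),  h(tup(unit, M, X1)) = h(tup(k, tup(op(h(X), h(X)), n, r(X, X)), a)).
Decompose tup/3: L = h(tup(a, op(n, unit), tup(unit, n, a))),  X = h(n),  a = a.
Bind L := h(tup(a, op(n, unit), tup(unit, n, a))); no other remaining equation mentions L. Substituting into the earlier binding gives Y := r(r(h(tup(a, op(n, unit), tup(unit, n, a))), k), tup(a, op(n, unit), tup(unit, n, a))).
Bind X := h(n); substituting into the one remaining equation that mentions X gives: h(tup(unit, M, X1)) = h(tup(k, tup(op(h(h(n)), h(h(n))), n, r(h(n), h(n))), a)). Substituting into the earlier binding gives R := h(h(n)).
Delete trivial equation a = a.
Decompose h/1: tup(unit, M, X1) = tup(k, tup(op(h(h(n)), h(h(n))), n, r(h(n), h(n))), a).
Decompose tup/3: unit = k,  M = tup(op(h(h(n)), h(h(n))), n, r(h(n), h(n))),  X1 = a.
Clash: constants unit and k differ; no unifier exists.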